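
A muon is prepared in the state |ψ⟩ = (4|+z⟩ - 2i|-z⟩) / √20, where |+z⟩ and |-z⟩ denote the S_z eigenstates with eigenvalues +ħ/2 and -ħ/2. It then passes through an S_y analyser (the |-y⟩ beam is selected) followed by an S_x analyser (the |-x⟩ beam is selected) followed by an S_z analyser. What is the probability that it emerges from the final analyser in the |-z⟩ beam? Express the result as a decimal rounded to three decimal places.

0.225

First analyser (S_y): P(|-y⟩) = |⟨-y|ψ⟩|² = 36/40.
After stage 1 the state is |-y⟩; P(|-x⟩) = |⟨-x|-y⟩|² = 1/2.
After stage 2 the state is |-x⟩; P(|-z⟩) = |⟨-z|-x⟩|² = 1/2.
Joint probability = 36/40 × 1/2 × 1/2 = 0.225.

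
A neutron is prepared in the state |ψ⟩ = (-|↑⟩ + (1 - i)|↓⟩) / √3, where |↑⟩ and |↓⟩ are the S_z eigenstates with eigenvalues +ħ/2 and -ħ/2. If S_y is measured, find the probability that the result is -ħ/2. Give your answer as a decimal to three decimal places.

0.167

|-y⟩ = (|↑⟩ - i|↓⟩)/√2, so ⟨-y|ψ⟩ = (i) / (√2·√3).
P = |i|² / 6 = 1/6.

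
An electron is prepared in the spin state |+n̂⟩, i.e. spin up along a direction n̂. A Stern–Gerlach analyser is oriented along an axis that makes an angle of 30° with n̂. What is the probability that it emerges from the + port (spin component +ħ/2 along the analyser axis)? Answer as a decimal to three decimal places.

0.933

For spin-½, the probability of finding spin-up along an axis at angle θ to the initial spin direction is cos²(θ/2); spin-down is sin²(θ/2).
θ = 30°, so P = cos²(15°) ≈ 0.933.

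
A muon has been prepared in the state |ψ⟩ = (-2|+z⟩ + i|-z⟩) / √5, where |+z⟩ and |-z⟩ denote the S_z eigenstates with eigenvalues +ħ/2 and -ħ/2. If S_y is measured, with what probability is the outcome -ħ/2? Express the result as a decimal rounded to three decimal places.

0.900

|-y⟩ = (|+z⟩ - i|-z⟩)/√2, so ⟨-y|ψ⟩ = (-3) / (√2·√5).
P = |-3|² / 10 = 9/10.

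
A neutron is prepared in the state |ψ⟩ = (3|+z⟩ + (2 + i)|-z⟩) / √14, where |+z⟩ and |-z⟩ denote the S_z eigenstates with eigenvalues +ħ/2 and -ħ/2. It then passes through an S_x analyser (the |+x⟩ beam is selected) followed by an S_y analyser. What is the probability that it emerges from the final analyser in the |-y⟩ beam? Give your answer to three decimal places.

First analyser (S_x): P(|+x⟩) = |⟨+x|ψ⟩|² = 26/28.
After stage 1 the state is |+x⟩; P(|-y⟩) = |⟨-y|+x⟩|² = 1/2.
Joint probability = 26/28 × 1/2 = 0.464.

0.464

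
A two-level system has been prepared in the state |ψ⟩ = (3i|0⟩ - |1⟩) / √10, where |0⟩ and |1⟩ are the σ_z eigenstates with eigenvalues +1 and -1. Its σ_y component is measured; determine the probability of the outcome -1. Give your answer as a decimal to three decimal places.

|-y⟩ = (|0⟩ - i|1⟩)/√2, so ⟨-y|ψ⟩ = (2i) / (√2·√10).
P = |2i|² / 20 = 4/20.

0.200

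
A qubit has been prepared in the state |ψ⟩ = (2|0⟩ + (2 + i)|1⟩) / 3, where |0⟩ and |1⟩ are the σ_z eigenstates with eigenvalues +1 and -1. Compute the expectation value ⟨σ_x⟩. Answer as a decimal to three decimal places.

⟨σ_x⟩ = 2 Re(a* b)/(|a|²+|b|²) with a = 2, b = (2 + i).
a* b = (4 + 2i), so ⟨σ_x⟩ = 8/9.

0.889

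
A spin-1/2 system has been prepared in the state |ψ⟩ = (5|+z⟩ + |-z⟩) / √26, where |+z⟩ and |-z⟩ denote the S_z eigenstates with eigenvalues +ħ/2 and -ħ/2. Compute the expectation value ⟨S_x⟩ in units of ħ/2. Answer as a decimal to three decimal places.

⟨σ_x⟩ = 2 Re(a* b)/(|a|²+|b|²) with a = 5, b = 1.
a* b = 5, so ⟨σ_x⟩ = 10/26.
⟨S_x⟩ = (ħ/2)·⟨σ_x⟩.

0.385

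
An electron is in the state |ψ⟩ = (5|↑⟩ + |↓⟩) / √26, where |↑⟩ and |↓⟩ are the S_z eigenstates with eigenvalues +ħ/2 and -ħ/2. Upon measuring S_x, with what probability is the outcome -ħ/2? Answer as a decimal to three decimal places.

|-x⟩ = (|↑⟩ - |↓⟩)/√2, so ⟨-x|ψ⟩ = (4) / (√2·√26).
P = |4|² / 52 = 16/52.

0.308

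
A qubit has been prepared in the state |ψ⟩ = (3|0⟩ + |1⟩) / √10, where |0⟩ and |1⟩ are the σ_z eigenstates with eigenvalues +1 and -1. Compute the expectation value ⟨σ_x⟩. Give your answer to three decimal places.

⟨σ_x⟩ = 2 Re(a* b)/(|a|²+|b|²) with a = 3, b = 1.
a* b = 3, so ⟨σ_x⟩ = 6/10.

0.600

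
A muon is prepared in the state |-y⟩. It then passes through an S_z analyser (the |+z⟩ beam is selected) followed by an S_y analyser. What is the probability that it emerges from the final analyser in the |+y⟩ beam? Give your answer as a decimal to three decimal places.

First analyser (S_z): from |-y⟩, P(|+z⟩) = 1/2.
After stage 1 the state is |+z⟩; P(|+y⟩) = |⟨+y|+z⟩|² = 1/2.
Joint probability = 1/2 × 1/2 = 0.250.

0.250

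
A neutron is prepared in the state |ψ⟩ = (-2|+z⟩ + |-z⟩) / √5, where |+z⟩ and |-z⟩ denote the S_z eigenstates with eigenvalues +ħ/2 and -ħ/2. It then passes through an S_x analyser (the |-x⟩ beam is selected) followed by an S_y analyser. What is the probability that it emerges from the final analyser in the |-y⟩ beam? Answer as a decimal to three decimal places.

First analyser (S_x): P(|-x⟩) = |⟨-x|ψ⟩|² = 9/10.
After stage 1 the state is |-x⟩; P(|-y⟩) = |⟨-y|-x⟩|² = 1/2.
Joint probability = 9/10 × 1/2 = 0.450.

0.450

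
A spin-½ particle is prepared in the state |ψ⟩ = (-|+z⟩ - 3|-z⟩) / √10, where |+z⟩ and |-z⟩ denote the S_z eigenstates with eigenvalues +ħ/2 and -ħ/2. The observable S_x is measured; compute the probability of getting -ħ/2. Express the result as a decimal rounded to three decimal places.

0.200

|-x⟩ = (|+z⟩ - |-z⟩)/√2, so ⟨-x|ψ⟩ = (2) / (√2·√10).
P = |2|² / 20 = 4/20.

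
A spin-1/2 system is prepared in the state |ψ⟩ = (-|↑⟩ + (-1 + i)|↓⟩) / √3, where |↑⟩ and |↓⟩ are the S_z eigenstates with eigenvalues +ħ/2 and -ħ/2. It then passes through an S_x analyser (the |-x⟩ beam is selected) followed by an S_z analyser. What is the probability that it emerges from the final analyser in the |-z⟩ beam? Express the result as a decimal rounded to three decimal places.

First analyser (S_x): P(|-x⟩) = |⟨-x|ψ⟩|² = 1/6.
After stage 1 the state is |-x⟩; P(|-z⟩) = |⟨-z|-x⟩|² = 1/2.
Joint probability = 1/6 × 1/2 = 0.083.

0.083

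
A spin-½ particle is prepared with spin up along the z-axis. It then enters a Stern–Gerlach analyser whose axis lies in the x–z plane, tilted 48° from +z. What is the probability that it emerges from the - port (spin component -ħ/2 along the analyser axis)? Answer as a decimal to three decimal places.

For spin-½, the probability of finding spin-up along an axis at angle θ to the initial spin direction is cos²(θ/2); spin-down is sin²(θ/2).
θ = 48°, so P = sin²(24°) ≈ 0.165.

0.165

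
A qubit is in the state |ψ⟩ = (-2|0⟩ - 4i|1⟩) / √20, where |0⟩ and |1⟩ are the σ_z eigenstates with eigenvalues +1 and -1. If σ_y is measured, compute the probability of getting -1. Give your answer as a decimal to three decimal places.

|-y⟩ = (|0⟩ - i|1⟩)/√2, so ⟨-y|ψ⟩ = (2) / (√2·√20).
P = |2|² / 40 = 4/40.

0.100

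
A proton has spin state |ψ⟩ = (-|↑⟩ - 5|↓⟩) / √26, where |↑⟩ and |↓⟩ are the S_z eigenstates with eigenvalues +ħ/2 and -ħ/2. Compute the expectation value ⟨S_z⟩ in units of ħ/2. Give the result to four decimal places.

-0.9231

⟨σ_z⟩ = |a|² - |b|² divided by |a|²+|b|², with a, b the |↑⟩, |↓⟩ amplitudes.
= (1 - 25)/26 = -24/26.
⟨S_z⟩ = (ħ/2)·⟨σ_z⟩.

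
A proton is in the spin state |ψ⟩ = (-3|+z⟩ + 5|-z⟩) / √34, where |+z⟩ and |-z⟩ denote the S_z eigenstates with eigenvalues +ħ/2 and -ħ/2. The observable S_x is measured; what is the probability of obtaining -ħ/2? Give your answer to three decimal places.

0.941

|-x⟩ = (|+z⟩ - |-z⟩)/√2, so ⟨-x|ψ⟩ = (-8) / (√2·√34).
P = |-8|² / 68 = 64/68.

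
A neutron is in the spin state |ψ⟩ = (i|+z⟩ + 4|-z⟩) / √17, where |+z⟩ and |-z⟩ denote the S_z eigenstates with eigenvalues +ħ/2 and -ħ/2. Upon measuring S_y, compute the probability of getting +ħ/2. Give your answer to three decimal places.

|+y⟩ = (|+z⟩ + i|-z⟩)/√2, so ⟨+y|ψ⟩ = (-3i) / (√2·√17).
P = |-3i|² / 34 = 9/34.

0.265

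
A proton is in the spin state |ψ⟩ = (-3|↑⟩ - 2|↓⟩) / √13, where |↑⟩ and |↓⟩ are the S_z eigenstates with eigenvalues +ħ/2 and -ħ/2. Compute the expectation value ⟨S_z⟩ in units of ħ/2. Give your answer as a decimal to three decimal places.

0.385

⟨σ_z⟩ = |a|² - |b|² divided by |a|²+|b|², with a, b the |↑⟩, |↓⟩ amplitudes.
= (9 - 4)/13 = 5/13.
⟨S_z⟩ = (ħ/2)·⟨σ_z⟩.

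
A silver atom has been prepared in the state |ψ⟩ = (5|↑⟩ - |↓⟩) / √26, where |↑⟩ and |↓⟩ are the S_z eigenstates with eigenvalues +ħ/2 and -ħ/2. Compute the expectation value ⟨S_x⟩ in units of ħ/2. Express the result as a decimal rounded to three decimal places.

⟨σ_x⟩ = 2 Re(a* b)/(|a|²+|b|²) with a = 5, b = -1.
a* b = -5, so ⟨σ_x⟩ = -10/26.
⟨S_x⟩ = (ħ/2)·⟨σ_x⟩.

-0.385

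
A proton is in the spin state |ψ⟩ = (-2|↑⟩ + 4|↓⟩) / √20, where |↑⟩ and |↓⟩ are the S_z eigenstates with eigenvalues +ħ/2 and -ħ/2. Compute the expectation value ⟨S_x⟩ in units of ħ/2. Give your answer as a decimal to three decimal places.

⟨σ_x⟩ = 2 Re(a* b)/(|a|²+|b|²) with a = -2, b = 4.
a* b = -8, so ⟨σ_x⟩ = -16/20.
⟨S_x⟩ = (ħ/2)·⟨σ_x⟩.

-0.800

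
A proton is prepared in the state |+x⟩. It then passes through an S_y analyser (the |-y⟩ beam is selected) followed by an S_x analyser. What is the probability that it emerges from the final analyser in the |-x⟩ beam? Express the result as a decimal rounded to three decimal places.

First analyser (S_y): from |+x⟩, P(|-y⟩) = 1/2.
After stage 1 the state is |-y⟩; P(|-x⟩) = |⟨-x|-y⟩|² = 1/2.
Joint probability = 1/2 × 1/2 = 0.250.

0.250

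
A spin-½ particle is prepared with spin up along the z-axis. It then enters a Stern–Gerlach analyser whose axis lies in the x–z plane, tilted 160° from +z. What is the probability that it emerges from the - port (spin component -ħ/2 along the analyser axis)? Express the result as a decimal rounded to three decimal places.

0.970

For spin-½, the probability of finding spin-up along an axis at angle θ to the initial spin direction is cos²(θ/2); spin-down is sin²(θ/2).
θ = 160°, so P = sin²(80°) ≈ 0.970.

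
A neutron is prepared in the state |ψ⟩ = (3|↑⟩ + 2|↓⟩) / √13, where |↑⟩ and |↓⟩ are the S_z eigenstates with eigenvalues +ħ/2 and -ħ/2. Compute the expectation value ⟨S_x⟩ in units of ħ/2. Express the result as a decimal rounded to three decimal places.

⟨σ_x⟩ = 2 Re(a* b)/(|a|²+|b|²) with a = 3, b = 2.
a* b = 6, so ⟨σ_x⟩ = 12/13.
⟨S_x⟩ = (ħ/2)·⟨σ_x⟩.

0.923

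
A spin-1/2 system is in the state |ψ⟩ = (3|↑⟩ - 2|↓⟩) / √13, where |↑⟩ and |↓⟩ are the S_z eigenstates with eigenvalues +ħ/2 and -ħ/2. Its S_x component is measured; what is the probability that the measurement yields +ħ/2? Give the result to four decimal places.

|+x⟩ = (|↑⟩ + |↓⟩)/√2, so ⟨+x|ψ⟩ = (1) / (√2·√13).
P = |1|² / 26 = 1/26.

0.0385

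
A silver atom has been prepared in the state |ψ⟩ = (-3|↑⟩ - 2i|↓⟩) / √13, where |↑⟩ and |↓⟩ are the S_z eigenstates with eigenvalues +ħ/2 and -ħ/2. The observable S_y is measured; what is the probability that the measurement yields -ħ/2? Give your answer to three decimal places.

|-y⟩ = (|↑⟩ - i|↓⟩)/√2, so ⟨-y|ψ⟩ = (-1) / (√2·√13).
P = |-1|² / 26 = 1/26.

0.038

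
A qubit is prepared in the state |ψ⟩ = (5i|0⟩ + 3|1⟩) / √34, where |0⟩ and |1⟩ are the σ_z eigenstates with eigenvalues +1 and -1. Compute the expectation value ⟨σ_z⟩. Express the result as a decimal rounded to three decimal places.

0.471

⟨σ_z⟩ = |a|² - |b|² divided by |a|²+|b|², with a, b the |0⟩, |1⟩ amplitudes.
= (25 - 9)/34 = 16/34.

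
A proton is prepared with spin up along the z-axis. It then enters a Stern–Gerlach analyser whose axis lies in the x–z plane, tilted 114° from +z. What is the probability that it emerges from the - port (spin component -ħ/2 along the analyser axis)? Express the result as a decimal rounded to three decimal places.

0.703

For spin-½, the probability of finding spin-up along an axis at angle θ to the initial spin direction is cos²(θ/2); spin-down is sin²(θ/2).
θ = 114°, so P = sin²(57°) ≈ 0.703.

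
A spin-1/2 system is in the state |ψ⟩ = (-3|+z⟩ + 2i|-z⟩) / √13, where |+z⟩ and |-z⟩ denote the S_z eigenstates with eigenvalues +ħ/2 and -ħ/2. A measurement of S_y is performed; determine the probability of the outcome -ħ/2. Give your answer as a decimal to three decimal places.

|-y⟩ = (|+z⟩ - i|-z⟩)/√2, so ⟨-y|ψ⟩ = (-5) / (√2·√13).
P = |-5|² / 26 = 25/26.

0.962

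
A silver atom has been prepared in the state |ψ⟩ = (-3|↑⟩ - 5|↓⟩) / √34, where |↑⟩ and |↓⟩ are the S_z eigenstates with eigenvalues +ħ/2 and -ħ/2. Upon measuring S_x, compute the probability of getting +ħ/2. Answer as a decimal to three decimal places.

|+x⟩ = (|↑⟩ + |↓⟩)/√2, so ⟨+x|ψ⟩ = (-8) / (√2·√34).
P = |-8|² / 68 = 64/68.

0.941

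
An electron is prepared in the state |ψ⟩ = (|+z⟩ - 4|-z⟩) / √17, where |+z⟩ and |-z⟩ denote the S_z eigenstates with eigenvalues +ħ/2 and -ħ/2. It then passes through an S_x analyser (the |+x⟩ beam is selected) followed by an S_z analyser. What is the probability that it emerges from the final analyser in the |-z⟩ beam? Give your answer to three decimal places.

0.132

First analyser (S_x): P(|+x⟩) = |⟨+x|ψ⟩|² = 9/34.
After stage 1 the state is |+x⟩; P(|-z⟩) = |⟨-z|+x⟩|² = 1/2.
Joint probability = 9/34 × 1/2 = 0.132.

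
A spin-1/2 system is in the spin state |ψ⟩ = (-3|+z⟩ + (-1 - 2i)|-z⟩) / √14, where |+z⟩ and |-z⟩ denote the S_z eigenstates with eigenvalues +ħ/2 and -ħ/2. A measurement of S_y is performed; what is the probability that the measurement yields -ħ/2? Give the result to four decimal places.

|-y⟩ = (|+z⟩ - i|-z⟩)/√2, so ⟨-y|ψ⟩ = (-1 - i) / (√2·√14).
P = |-1 - i|² / 28 = 2/28.

0.0714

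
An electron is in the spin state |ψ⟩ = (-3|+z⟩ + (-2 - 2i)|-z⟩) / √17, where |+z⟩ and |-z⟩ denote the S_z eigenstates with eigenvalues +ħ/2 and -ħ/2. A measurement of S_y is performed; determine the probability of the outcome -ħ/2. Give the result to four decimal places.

|-y⟩ = (|+z⟩ - i|-z⟩)/√2, so ⟨-y|ψ⟩ = (-1 - 2i) / (√2·√17).
P = |-1 - 2i|² / 34 = 5/34.

0.1471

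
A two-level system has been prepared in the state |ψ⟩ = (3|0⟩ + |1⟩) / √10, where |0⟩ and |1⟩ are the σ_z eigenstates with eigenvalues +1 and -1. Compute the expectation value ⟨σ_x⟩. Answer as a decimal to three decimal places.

0.600

⟨σ_x⟩ = 2 Re(a* b)/(|a|²+|b|²) with a = 3, b = 1.
a* b = 3, so ⟨σ_x⟩ = 6/10.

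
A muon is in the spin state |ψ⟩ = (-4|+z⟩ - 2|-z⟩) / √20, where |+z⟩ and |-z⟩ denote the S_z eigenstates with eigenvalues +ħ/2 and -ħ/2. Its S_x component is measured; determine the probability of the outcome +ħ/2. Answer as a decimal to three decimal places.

0.900

|+x⟩ = (|+z⟩ + |-z⟩)/√2, so ⟨+x|ψ⟩ = (-6) / (√2·√20).
P = |-6|² / 40 = 36/40.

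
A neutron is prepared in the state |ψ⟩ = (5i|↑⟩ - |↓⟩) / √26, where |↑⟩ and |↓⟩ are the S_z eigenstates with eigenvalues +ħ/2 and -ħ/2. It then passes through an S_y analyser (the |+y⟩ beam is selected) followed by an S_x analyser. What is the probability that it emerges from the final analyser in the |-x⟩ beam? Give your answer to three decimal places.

0.346

First analyser (S_y): P(|+y⟩) = |⟨+y|ψ⟩|² = 36/52.
After stage 1 the state is |+y⟩; P(|-x⟩) = |⟨-x|+y⟩|² = 1/2.
Joint probability = 36/52 × 1/2 = 0.346.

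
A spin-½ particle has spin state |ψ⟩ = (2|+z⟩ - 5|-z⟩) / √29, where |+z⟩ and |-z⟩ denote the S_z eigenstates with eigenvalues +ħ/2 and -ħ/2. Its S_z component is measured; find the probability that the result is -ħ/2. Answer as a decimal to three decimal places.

The -ħ/2 outcome corresponds to |-z⟩. Its amplitude in |ψ⟩ is -5/√29.
P = |-5|² / 29 = 25/29.

0.862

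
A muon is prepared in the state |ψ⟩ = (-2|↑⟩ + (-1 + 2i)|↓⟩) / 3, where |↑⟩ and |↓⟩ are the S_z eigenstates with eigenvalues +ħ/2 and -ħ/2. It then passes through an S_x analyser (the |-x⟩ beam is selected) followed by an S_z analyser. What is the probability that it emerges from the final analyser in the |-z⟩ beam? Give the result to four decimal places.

0.1389

First analyser (S_x): P(|-x⟩) = |⟨-x|ψ⟩|² = 5/18.
After stage 1 the state is |-x⟩; P(|-z⟩) = |⟨-z|-x⟩|² = 1/2.
Joint probability = 5/18 × 1/2 = 0.1389.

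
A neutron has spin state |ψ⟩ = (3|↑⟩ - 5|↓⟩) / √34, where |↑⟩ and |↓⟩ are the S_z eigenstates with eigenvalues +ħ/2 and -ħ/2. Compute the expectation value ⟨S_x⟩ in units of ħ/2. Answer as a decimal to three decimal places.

-0.882

⟨σ_x⟩ = 2 Re(a* b)/(|a|²+|b|²) with a = 3, b = -5.
a* b = -15, so ⟨σ_x⟩ = -30/34.
⟨S_x⟩ = (ħ/2)·⟨σ_x⟩.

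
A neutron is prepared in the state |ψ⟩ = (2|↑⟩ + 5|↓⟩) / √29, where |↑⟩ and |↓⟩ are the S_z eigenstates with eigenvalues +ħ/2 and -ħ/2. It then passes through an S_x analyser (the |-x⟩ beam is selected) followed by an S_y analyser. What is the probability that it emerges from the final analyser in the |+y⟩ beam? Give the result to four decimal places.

First analyser (S_x): P(|-x⟩) = |⟨-x|ψ⟩|² = 9/58.
After stage 1 the state is |-x⟩; P(|+y⟩) = |⟨+y|-x⟩|² = 1/2.
Joint probability = 9/58 × 1/2 = 0.0776.

0.0776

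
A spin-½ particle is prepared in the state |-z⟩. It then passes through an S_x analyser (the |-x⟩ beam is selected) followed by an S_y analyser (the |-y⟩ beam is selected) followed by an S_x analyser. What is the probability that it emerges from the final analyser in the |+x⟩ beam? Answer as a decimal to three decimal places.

First analyser (S_x): from |-z⟩, P(|-x⟩) = 1/2.
After stage 1 the state is |-x⟩; P(|-y⟩) = |⟨-y|-x⟩|² = 1/2.
After stage 2 the state is |-y⟩; P(|+x⟩) = |⟨+x|-y⟩|² = 1/2.
Joint probability = 1/2 × 1/2 × 1/2 = 0.125.

0.125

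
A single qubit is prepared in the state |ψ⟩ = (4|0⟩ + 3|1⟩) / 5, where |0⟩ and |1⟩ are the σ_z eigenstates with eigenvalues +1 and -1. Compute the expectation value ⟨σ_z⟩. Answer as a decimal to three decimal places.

0.280

⟨σ_z⟩ = |a|² - |b|² divided by |a|²+|b|², with a, b the |0⟩, |1⟩ amplitudes.
= (16 - 9)/25 = 7/25.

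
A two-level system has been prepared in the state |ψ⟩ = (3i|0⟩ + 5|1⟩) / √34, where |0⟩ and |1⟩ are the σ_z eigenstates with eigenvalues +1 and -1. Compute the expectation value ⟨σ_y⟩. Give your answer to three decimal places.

-0.882

⟨σ_y⟩ = 2 Im(a* b)/(|a|²+|b|²) with a = 3i, b = 5.
a* b = -15i, so ⟨σ_y⟩ = -30/34.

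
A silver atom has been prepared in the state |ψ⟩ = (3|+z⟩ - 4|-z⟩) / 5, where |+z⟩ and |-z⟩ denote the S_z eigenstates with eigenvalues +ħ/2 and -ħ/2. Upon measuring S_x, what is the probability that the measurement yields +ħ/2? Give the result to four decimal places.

|+x⟩ = (|+z⟩ + |-z⟩)/√2, so ⟨+x|ψ⟩ = (-1) / (√2·5).
P = |-1|² / 50 = 1/50.

0.0200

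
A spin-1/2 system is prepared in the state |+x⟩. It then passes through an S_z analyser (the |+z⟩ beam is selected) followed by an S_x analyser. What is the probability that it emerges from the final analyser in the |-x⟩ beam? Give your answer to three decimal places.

First analyser (S_z): from |+x⟩, P(|+z⟩) = 1/2.
After stage 1 the state is |+z⟩; P(|-x⟩) = |⟨-x|+z⟩|² = 1/2.
Joint probability = 1/2 × 1/2 = 0.250.

0.250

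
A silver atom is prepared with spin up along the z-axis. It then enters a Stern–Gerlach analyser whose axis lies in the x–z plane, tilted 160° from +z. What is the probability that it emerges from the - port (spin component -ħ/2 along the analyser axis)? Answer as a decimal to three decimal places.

For spin-½, the probability of finding spin-up along an axis at angle θ to the initial spin direction is cos²(θ/2); spin-down is sin²(θ/2).
θ = 160°, so P = sin²(80°) ≈ 0.970.

0.970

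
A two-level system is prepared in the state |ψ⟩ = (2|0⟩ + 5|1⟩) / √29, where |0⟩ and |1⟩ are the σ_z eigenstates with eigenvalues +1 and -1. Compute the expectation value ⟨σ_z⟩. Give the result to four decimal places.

-0.7241

⟨σ_z⟩ = |a|² - |b|² divided by |a|²+|b|², with a, b the |0⟩, |1⟩ amplitudes.
= (4 - 25)/29 = -21/29.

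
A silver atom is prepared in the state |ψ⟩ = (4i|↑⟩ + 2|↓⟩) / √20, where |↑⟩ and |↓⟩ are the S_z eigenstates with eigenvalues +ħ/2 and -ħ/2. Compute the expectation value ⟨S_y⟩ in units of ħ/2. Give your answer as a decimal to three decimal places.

⟨σ_y⟩ = 2 Im(a* b)/(|a|²+|b|²) with a = 4i, b = 2.
a* b = -8i, so ⟨σ_y⟩ = -16/20.
⟨S_y⟩ = (ħ/2)·⟨σ_y⟩.

-0.800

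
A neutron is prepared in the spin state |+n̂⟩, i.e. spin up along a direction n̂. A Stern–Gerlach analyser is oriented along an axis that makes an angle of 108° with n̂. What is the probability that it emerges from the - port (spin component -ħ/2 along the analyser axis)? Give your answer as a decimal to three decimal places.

0.655

For spin-½, the probability of finding spin-up along an axis at angle θ to the initial spin direction is cos²(θ/2); spin-down is sin²(θ/2).
θ = 108°, so P = sin²(54°) ≈ 0.655.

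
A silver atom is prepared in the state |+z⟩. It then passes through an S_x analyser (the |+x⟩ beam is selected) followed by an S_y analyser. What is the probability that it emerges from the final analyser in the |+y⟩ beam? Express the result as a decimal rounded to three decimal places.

First analyser (S_x): from |+z⟩, P(|+x⟩) = 1/2.
After stage 1 the state is |+x⟩; P(|+y⟩) = |⟨+y|+x⟩|² = 1/2.
Joint probability = 1/2 × 1/2 = 0.250.

0.250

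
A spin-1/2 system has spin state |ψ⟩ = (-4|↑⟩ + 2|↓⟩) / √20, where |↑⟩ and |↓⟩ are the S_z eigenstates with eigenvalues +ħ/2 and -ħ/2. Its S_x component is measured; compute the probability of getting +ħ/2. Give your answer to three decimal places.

0.100

|+x⟩ = (|↑⟩ + |↓⟩)/√2, so ⟨+x|ψ⟩ = (-2) / (√2·√20).
P = |-2|² / 40 = 4/40.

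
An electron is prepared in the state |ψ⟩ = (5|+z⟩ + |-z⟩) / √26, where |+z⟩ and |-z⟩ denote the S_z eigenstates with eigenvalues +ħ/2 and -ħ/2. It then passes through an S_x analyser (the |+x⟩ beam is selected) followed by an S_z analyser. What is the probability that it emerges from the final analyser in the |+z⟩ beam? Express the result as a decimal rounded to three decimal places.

0.346

First analyser (S_x): P(|+x⟩) = |⟨+x|ψ⟩|² = 36/52.
After stage 1 the state is |+x⟩; P(|+z⟩) = |⟨+z|+x⟩|² = 1/2.
Joint probability = 36/52 × 1/2 = 0.346.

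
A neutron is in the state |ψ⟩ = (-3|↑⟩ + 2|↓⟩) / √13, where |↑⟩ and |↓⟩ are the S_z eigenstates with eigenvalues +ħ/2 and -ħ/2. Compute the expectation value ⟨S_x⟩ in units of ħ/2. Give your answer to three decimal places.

⟨σ_x⟩ = 2 Re(a* b)/(|a|²+|b|²) with a = -3, b = 2.
a* b = -6, so ⟨σ_x⟩ = -12/13.
⟨S_x⟩ = (ħ/2)·⟨σ_x⟩.

-0.923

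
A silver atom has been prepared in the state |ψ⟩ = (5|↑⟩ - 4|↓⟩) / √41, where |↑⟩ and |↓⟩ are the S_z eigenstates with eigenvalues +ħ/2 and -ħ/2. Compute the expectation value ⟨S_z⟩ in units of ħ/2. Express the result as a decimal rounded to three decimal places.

⟨σ_z⟩ = |a|² - |b|² divided by |a|²+|b|², with a, b the |↑⟩, |↓⟩ amplitudes.
= (25 - 16)/41 = 9/41.
⟨S_z⟩ = (ħ/2)·⟨σ_z⟩.

0.220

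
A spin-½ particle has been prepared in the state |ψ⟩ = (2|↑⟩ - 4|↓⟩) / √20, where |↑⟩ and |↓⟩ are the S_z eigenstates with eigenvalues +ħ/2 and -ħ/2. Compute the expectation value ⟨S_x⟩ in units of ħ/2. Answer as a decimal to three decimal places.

-0.800

⟨σ_x⟩ = 2 Re(a* b)/(|a|²+|b|²) with a = 2, b = -4.
a* b = -8, so ⟨σ_x⟩ = -16/20.
⟨S_x⟩ = (ħ/2)·⟨σ_x⟩.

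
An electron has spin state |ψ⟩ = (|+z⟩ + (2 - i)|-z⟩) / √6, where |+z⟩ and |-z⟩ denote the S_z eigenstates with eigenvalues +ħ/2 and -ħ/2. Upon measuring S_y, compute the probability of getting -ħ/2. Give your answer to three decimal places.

0.667

|-y⟩ = (|+z⟩ - i|-z⟩)/√2, so ⟨-y|ψ⟩ = (2 + 2i) / (√2·√6).
P = |2 + 2i|² / 12 = 8/12.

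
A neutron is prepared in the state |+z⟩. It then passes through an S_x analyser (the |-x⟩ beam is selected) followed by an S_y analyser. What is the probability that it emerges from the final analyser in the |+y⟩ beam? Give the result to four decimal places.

First analyser (S_x): from |+z⟩, P(|-x⟩) = 1/2.
After stage 1 the state is |-x⟩; P(|+y⟩) = |⟨+y|-x⟩|² = 1/2.
Joint probability = 1/2 × 1/2 = 0.2500.

0.2500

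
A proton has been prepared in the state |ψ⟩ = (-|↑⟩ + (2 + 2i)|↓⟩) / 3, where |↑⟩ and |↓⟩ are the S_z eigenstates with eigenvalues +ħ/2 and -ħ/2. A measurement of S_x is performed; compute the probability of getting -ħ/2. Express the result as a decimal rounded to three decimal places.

|-x⟩ = (|↑⟩ - |↓⟩)/√2, so ⟨-x|ψ⟩ = (-3 - 2i) / (√2·3).
P = |-3 - 2i|² / 18 = 13/18.

0.722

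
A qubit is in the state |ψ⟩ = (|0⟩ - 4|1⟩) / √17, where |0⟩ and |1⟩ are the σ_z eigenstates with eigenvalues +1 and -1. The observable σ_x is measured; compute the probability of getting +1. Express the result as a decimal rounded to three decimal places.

0.265

|+x⟩ = (|0⟩ + |1⟩)/√2, so ⟨+x|ψ⟩ = (-3) / (√2·√17).
P = |-3|² / 34 = 9/34.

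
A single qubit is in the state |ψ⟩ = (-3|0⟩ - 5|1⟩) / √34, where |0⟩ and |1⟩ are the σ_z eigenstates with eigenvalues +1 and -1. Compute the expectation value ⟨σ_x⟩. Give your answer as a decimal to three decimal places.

⟨σ_x⟩ = 2 Re(a* b)/(|a|²+|b|²) with a = -3, b = -5.
a* b = 15, so ⟨σ_x⟩ = 30/34.

0.882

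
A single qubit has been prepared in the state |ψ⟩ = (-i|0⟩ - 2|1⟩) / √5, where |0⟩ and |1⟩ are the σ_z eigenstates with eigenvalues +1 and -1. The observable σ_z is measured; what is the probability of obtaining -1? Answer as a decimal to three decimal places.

0.800

The -1 outcome corresponds to |1⟩. Its amplitude in |ψ⟩ is -2/√5.
P = |-2|² / 5 = 4/5.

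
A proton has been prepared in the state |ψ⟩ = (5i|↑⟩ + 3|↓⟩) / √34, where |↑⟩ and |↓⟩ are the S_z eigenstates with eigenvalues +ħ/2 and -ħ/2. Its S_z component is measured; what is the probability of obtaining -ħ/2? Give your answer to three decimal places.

0.265

The -ħ/2 outcome corresponds to |↓⟩. Its amplitude in |ψ⟩ is 3/√34.
P = |3|² / 34 = 9/34.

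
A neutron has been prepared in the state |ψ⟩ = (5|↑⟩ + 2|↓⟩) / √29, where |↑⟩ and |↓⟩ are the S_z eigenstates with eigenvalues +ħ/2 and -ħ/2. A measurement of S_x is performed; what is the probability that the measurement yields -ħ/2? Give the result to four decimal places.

0.1552

|-x⟩ = (|↑⟩ - |↓⟩)/√2, so ⟨-x|ψ⟩ = (3) / (√2·√29).
P = |3|² / 58 = 9/58.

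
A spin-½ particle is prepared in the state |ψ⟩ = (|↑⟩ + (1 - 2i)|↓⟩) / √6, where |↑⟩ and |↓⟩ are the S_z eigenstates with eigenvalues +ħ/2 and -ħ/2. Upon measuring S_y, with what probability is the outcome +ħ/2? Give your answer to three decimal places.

|+y⟩ = (|↑⟩ + i|↓⟩)/√2, so ⟨+y|ψ⟩ = (-1 - i) / (√2·√6).
P = |-1 - i|² / 12 = 2/12.

0.167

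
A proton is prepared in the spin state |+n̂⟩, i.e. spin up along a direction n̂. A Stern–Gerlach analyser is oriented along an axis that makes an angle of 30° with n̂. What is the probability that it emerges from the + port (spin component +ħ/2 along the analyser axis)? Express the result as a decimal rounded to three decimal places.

For spin-½, the probability of finding spin-up along an axis at angle θ to the initial spin direction is cos²(θ/2); spin-down is sin²(θ/2).
θ = 30°, so P = cos²(15°) ≈ 0.933.

0.933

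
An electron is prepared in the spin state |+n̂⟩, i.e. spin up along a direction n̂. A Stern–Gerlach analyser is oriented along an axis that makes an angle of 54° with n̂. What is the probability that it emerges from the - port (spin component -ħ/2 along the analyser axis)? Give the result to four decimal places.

For spin-½, the probability of finding spin-up along an axis at angle θ to the initial spin direction is cos²(θ/2); spin-down is sin²(θ/2).
θ = 54°, so P = sin²(27°) ≈ 0.2061.

0.2061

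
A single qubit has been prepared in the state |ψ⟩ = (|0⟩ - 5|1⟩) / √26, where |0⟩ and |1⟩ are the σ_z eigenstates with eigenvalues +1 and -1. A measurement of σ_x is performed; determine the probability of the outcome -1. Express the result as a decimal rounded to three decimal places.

0.692

|-x⟩ = (|0⟩ - |1⟩)/√2, so ⟨-x|ψ⟩ = (6) / (√2·√26).
P = |6|² / 52 = 36/52.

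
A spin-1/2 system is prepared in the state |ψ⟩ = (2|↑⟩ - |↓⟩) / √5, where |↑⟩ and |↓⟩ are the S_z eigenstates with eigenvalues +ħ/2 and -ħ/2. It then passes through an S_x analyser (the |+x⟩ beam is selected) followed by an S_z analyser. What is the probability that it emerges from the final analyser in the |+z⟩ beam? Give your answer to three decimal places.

0.050

First analyser (S_x): P(|+x⟩) = |⟨+x|ψ⟩|² = 1/10.
After stage 1 the state is |+x⟩; P(|+z⟩) = |⟨+z|+x⟩|² = 1/2.
Joint probability = 1/10 × 1/2 = 0.050.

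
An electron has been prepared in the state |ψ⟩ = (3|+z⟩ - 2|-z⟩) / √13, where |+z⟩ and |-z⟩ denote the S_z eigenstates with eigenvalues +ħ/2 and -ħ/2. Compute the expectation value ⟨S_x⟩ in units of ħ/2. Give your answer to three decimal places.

-0.923

⟨σ_x⟩ = 2 Re(a* b)/(|a|²+|b|²) with a = 3, b = -2.
a* b = -6, so ⟨σ_x⟩ = -12/13.
⟨S_x⟩ = (ħ/2)·⟨σ_x⟩.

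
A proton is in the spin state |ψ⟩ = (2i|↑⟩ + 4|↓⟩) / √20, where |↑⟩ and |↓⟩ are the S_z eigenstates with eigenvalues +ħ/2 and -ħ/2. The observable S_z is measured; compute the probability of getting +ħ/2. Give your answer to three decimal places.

0.200

The +ħ/2 outcome corresponds to |↑⟩. Its amplitude in |ψ⟩ is 2i/√20.
P = |2i|² / 20 = 4/20.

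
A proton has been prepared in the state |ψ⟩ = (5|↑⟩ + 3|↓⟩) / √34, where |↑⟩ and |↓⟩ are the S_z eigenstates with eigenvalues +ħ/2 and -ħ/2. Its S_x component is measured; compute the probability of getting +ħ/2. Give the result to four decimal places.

0.9412

|+x⟩ = (|↑⟩ + |↓⟩)/√2, so ⟨+x|ψ⟩ = (8) / (√2·√34).
P = |8|² / 68 = 64/68.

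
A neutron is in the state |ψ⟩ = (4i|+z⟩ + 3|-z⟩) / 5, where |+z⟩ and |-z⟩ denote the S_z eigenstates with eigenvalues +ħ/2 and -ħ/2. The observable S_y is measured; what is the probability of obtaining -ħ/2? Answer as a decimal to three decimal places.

|-y⟩ = (|+z⟩ - i|-z⟩)/√2, so ⟨-y|ψ⟩ = (7i) / (√2·5).
P = |7i|² / 50 = 49/50.

0.980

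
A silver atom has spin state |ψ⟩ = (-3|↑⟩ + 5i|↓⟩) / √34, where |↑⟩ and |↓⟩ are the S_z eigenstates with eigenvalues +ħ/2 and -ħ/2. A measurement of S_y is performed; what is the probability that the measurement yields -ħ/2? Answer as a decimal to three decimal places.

|-y⟩ = (|↑⟩ - i|↓⟩)/√2, so ⟨-y|ψ⟩ = (-8) / (√2·√34).
P = |-8|² / 68 = 64/68.

0.941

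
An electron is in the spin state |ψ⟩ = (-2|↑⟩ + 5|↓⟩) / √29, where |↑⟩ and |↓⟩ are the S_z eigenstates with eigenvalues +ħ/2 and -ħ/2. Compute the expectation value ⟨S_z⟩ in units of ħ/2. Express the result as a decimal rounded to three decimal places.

-0.724

⟨σ_z⟩ = |a|² - |b|² divided by |a|²+|b|², with a, b the |↑⟩, |↓⟩ amplitudes.
= (4 - 25)/29 = -21/29.
⟨S_z⟩ = (ħ/2)·⟨σ_z⟩.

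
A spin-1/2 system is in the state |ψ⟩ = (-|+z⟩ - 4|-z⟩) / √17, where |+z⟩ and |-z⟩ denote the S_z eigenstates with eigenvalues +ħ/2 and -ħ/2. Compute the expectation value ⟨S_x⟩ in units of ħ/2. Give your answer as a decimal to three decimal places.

0.471

⟨σ_x⟩ = 2 Re(a* b)/(|a|²+|b|²) with a = -1, b = -4.
a* b = 4, so ⟨σ_x⟩ = 8/17.
⟨S_x⟩ = (ħ/2)·⟨σ_x⟩.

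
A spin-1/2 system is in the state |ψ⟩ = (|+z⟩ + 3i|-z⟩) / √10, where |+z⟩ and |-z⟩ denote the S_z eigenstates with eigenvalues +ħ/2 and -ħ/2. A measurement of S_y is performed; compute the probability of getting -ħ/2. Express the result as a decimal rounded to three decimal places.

0.200

|-y⟩ = (|+z⟩ - i|-z⟩)/√2, so ⟨-y|ψ⟩ = (-2) / (√2·√10).
P = |-2|² / 20 = 4/20.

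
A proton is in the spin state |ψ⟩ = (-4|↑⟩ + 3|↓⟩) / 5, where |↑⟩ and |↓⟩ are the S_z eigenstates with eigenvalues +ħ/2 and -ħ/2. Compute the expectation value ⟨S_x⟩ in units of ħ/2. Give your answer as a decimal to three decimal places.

⟨σ_x⟩ = 2 Re(a* b)/(|a|²+|b|²) with a = -4, b = 3.
a* b = -12, so ⟨σ_x⟩ = -24/25.
⟨S_x⟩ = (ħ/2)·⟨σ_x⟩.

-0.960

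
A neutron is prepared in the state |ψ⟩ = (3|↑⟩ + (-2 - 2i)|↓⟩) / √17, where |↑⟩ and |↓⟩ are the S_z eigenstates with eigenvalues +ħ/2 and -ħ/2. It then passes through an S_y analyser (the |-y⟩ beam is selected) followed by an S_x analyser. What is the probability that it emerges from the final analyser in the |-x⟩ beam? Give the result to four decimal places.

First analyser (S_y): P(|-y⟩) = |⟨-y|ψ⟩|² = 29/34.
After stage 1 the state is |-y⟩; P(|-x⟩) = |⟨-x|-y⟩|² = 1/2.
Joint probability = 29/34 × 1/2 = 0.4265.

0.4265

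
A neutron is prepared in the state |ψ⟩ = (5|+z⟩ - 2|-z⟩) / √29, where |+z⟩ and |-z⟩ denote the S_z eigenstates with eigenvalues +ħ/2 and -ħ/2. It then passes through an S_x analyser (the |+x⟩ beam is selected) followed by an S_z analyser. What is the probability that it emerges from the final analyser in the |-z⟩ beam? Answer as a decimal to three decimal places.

0.078

First analyser (S_x): P(|+x⟩) = |⟨+x|ψ⟩|² = 9/58.
After stage 1 the state is |+x⟩; P(|-z⟩) = |⟨-z|+x⟩|² = 1/2.
Joint probability = 9/58 × 1/2 = 0.078.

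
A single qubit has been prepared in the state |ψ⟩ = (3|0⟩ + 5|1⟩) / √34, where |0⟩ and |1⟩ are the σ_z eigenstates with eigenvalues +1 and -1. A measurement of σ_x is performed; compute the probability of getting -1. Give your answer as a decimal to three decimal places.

0.059

|-x⟩ = (|0⟩ - |1⟩)/√2, so ⟨-x|ψ⟩ = (-2) / (√2·√34).
P = |-2|² / 68 = 4/68.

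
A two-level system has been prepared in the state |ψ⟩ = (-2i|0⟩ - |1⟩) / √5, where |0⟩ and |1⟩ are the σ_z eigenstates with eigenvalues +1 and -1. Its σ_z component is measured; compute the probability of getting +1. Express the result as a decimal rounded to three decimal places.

0.800

The +1 outcome corresponds to |0⟩. Its amplitude in |ψ⟩ is -2i/√5.
P = |-2i|² / 5 = 4/5.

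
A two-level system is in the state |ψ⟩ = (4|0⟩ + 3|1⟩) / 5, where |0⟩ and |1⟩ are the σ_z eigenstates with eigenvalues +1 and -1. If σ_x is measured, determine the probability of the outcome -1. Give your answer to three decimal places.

|-x⟩ = (|0⟩ - |1⟩)/√2, so ⟨-x|ψ⟩ = (1) / (√2·5).
P = |1|² / 50 = 1/50.

0.020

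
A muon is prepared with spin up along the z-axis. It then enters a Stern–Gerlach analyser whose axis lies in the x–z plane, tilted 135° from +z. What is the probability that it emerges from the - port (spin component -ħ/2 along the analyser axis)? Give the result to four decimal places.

0.8536

For spin-½, the probability of finding spin-up along an axis at angle θ to the initial spin direction is cos²(θ/2); spin-down is sin²(θ/2).
θ = 135°, so P = sin²(67.5°) ≈ 0.8536.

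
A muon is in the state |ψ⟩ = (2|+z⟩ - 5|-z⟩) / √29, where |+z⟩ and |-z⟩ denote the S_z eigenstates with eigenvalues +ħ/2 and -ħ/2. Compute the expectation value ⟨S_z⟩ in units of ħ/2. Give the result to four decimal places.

-0.7241

⟨σ_z⟩ = |a|² - |b|² divided by |a|²+|b|², with a, b the |+z⟩, |-z⟩ amplitudes.
= (4 - 25)/29 = -21/29.
⟨S_z⟩ = (ħ/2)·⟨σ_z⟩.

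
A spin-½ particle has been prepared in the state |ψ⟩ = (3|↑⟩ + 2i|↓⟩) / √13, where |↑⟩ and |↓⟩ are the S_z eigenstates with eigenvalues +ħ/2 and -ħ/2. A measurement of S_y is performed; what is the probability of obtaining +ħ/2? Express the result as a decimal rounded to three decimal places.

|+y⟩ = (|↑⟩ + i|↓⟩)/√2, so ⟨+y|ψ⟩ = (5) / (√2·√13).
P = |5|² / 26 = 25/26.

0.962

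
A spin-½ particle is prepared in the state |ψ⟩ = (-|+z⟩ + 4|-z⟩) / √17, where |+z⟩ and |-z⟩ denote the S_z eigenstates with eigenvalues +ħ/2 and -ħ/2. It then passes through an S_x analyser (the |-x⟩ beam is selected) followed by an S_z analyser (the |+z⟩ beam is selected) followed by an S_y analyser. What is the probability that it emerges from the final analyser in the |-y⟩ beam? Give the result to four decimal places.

First analyser (S_x): P(|-x⟩) = |⟨-x|ψ⟩|² = 25/34.
After stage 1 the state is |-x⟩; P(|+z⟩) = |⟨+z|-x⟩|² = 1/2.
After stage 2 the state is |+z⟩; P(|-y⟩) = |⟨-y|+z⟩|² = 1/2.
Joint probability = 25/34 × 1/2 × 1/2 = 0.1838.

0.1838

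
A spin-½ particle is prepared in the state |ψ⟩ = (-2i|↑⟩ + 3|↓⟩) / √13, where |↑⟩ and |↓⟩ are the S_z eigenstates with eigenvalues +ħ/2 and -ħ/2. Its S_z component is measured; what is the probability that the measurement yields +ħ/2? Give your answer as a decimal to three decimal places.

0.308

The +ħ/2 outcome corresponds to |↑⟩. Its amplitude in |ψ⟩ is -2i/√13.
P = |-2i|² / 13 = 4/13.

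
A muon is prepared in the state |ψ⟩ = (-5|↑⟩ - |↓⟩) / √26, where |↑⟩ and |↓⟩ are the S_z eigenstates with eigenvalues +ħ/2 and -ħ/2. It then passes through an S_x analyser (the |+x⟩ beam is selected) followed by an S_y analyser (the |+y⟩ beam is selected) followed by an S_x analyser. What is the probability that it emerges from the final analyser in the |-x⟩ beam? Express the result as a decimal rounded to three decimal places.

First analyser (S_x): P(|+x⟩) = |⟨+x|ψ⟩|² = 36/52.
After stage 1 the state is |+x⟩; P(|+y⟩) = |⟨+y|+x⟩|² = 1/2.
After stage 2 the state is |+y⟩; P(|-x⟩) = |⟨-x|+y⟩|² = 1/2.
Joint probability = 36/52 × 1/2 × 1/2 = 0.173.

0.173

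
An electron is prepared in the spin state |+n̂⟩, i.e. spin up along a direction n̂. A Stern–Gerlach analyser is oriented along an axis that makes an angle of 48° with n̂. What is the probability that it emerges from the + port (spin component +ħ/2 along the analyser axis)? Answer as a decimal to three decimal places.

For spin-½, the probability of finding spin-up along an axis at angle θ to the initial spin direction is cos²(θ/2); spin-down is sin²(θ/2).
θ = 48°, so P = cos²(24°) ≈ 0.835.

0.835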